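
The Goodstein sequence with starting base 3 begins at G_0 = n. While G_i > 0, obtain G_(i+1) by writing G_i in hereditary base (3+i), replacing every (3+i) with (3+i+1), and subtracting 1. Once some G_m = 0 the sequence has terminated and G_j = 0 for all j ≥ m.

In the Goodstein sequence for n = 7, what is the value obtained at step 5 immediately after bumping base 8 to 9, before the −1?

base 3: 7 = 2·3 + 1; at 4: 2·4 + 1 = 9; next = 8
base 4: 8 = 2·4; at 5: 2·5 = 10; next = 9
base 5: 9 = 5 + 4; at 6: 6 + 4 = 10; next = 9
base 6: 9 = 6 + 3; at 7: 7 + 3 = 10; next = 9
base 7: 9 = 7 + 2; at 8: 8 + 2 = 10; next = 9

10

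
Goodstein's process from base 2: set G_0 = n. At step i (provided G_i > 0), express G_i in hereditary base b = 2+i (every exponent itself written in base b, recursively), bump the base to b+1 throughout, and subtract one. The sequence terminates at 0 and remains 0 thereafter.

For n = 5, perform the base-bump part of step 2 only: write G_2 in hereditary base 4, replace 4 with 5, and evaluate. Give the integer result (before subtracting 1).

468

base 2: 5 = 2^2 + 1; at 3: 3^3 + 1 = 28; next = 27
base 3: 27 = 3^3; at 4: 4^4 = 256; next = 255
base 4: 255 = 3·4^3 + 3·4^2 + 3·4 + 3; at 5: 3·5^3 + 3·5^2 + 3·5 + 3 = 468; next = 467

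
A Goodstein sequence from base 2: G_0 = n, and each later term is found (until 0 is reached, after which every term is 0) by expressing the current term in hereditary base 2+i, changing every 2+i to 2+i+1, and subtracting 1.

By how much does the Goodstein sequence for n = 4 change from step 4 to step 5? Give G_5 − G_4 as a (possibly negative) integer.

[0] 4 ≡ 2^2 (base 2). Lift 3: 27. −1: 26.
[1] 26 ≡ 2·3^2 + 2·3 + 2 (base 3). Lift 4: 42. −1: 41.
[2] 41 ≡ 2·4^2 + 2·4 + 1 (base 4). Lift 5: 61. −1: 60.
[3] 60 ≡ 2·5^2 + 2·5 (base 5). Lift 6: 84. −1: 83.
[4] 83 ≡ 2·6^2 + 6 + 5 (base 6). Lift 7: 110. −1: 109.

26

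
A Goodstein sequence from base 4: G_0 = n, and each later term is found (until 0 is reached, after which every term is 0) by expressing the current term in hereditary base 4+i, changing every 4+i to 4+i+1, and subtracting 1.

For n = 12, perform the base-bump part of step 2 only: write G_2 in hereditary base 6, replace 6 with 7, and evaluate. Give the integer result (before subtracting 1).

17

base 4: 12 = 3·4; at 5: 3·5 = 15; next = 14
base 5: 14 = 2·5 + 4; at 6: 2·6 + 4 = 16; next = 15
base 6: 15 = 2·6 + 3; at 7: 2·7 + 3 = 17; next = 16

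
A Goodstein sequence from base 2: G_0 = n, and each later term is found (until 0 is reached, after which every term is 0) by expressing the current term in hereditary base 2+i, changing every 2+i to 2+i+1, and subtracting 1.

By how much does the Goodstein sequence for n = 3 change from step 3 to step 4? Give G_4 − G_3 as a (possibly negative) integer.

G_0 = 3. HB_2(3) = 2 + 1. Bump = 4. G_1 = 3.
G_1 = 3. HB_3(3) = 3. Bump = 4. G_2 = 3.
G_2 = 3. HB_4(3) = 3. Bump = 3. G_3 = 2.
G_3 = 2. HB_5(2) = 2. Bump = 2. G_4 = 1.

-1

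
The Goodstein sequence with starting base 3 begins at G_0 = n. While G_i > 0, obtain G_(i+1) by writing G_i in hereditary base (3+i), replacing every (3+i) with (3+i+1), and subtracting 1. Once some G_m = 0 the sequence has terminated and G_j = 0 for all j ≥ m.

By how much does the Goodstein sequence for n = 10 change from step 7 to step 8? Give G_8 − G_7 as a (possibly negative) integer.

2

step 0: 10 = 3^2 + 1; sub 4 for 3: 4^2 + 1; = 17; G_1 = 17−1 = 16
step 1: 16 = 4^2; sub 5 for 4: 5^2; = 25; G_2 = 25−1 = 24
step 2: 24 = 4·5 + 4; sub 6 for 5: 4·6 + 4; = 28; G_3 = 28−1 = 27
step 3: 27 = 4·6 + 3; sub 7 for 6: 4·7 + 3; = 31; G_4 = 31−1 = 30
step 4: 30 = 4·7 + 2; sub 8 for 7: 4·8 + 2; = 34; G_5 = 34−1 = 33
step 5: 33 = 4·8 + 1; sub 9 for 8: 4·9 + 1; = 37; G_6 = 37−1 = 36
step 6: 36 = 4·9; sub 10 for 9: 4·10; = 40; G_7 = 40−1 = 39
step 7: 39 = 3·10 + 9; sub 11 for 10: 3·11 + 9; = 42; G_8 = 42−1 = 41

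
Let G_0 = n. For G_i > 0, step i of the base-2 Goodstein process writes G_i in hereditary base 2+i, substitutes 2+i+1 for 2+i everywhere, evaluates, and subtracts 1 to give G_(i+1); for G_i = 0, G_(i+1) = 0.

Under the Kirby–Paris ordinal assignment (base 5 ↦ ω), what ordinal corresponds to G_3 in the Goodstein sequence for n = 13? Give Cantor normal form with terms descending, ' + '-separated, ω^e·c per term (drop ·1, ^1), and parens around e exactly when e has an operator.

(0) 13|_2 = 2^(2 + 1) + 2^2 + 1 ↦ 3^(3 + 1) + 3^3 + 1|_3 = 109 ⇒ 108
(1) 108|_3 = 3^(3 + 1) + 3^3 ↦ 4^(4 + 1) + 4^4|_4 = 1280 ⇒ 1279
(2) 1279|_4 = 4^(4 + 1) + 3·4^3 + 3·4^2 + 3·4 + 3 ↦ 5^(5 + 1) + 3·5^3 + 3·5^2 + 3·5 + 3|_5 = 16093 ⇒ 16092

ω^(ω + 1) + ω^3·3 + ω^2·3 + ω·3 + 2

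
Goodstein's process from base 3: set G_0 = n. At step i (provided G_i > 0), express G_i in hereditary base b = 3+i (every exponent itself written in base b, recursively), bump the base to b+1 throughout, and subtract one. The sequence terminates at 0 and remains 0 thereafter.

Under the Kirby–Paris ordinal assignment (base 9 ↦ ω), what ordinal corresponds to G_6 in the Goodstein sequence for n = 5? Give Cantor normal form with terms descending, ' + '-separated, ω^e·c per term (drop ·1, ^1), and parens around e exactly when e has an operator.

5 —HB3→ 3 + 2 —bump→ 4 + 2 = 6 —(−1)→ 5
5 —HB4→ 4 + 1 —bump→ 5 + 1 = 6 —(−1)→ 5
5 —HB5→ 5 —bump→ 6 = 6 —(−1)→ 5
5 —HB6→ 5 —bump→ 5 = 5 —(−1)→ 4
4 —HB7→ 4 —bump→ 4 = 4 —(−1)→ 3
3 —HB8→ 3 —bump→ 3 = 3 —(−1)→ 2
2 —HB9→ 2 —bump→ 2 = 2 —(−1)→ 1

2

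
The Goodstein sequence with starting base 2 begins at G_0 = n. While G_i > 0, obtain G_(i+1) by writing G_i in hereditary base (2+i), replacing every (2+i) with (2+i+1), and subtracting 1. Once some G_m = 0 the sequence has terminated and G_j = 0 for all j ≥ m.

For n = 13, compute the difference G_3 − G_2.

i=0: 13 = 2^(2 + 1) + 2^2 + 1 (b=2); 2→3: 3^(3 + 1) + 3^3 + 1 = 109; 109−1 = 108
i=1: 108 = 3^(3 + 1) + 3^3 (b=3); 3→4: 4^(4 + 1) + 4^4 = 1280; 1280−1 = 1279
i=2: 1279 = 4^(4 + 1) + 3·4^3 + 3·4^2 + 3·4 + 3 (b=4); 4→5: 5^(5 + 1) + 3·5^3 + 3·5^2 + 3·5 + 3 = 16093; 16093−1 = 16092

14813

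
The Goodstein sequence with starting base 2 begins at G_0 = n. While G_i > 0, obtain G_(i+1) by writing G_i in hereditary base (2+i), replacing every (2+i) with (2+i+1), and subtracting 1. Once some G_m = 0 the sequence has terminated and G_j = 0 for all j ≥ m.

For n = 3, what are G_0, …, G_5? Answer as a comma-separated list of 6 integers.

3, 3, 3, 2, 1, 0

step 0: 3 = 2 + 1; sub 3 for 2: 3 + 1; = 4; G_1 = 4−1 = 3
step 1: 3 = 3; sub 4 for 3: 4; = 4; G_2 = 4−1 = 3
step 2: 3 = 3; sub 5 for 4: 3; = 3; G_3 = 3−1 = 2
step 3: 2 = 2; sub 6 for 5: 2; = 2; G_4 = 2−1 = 1
step 4: 1 = 1; sub 7 for 6: 1; = 1; G_5 = 1−1 = 0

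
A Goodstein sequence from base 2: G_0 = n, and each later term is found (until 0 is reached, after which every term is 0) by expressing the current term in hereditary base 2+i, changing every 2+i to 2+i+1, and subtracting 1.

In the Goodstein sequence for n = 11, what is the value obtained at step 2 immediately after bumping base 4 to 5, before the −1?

15628

base 2: 11 = 2^(2 + 1) + 2 + 1; at 3: 3^(3 + 1) + 3 + 1 = 85; next = 84
base 3: 84 = 3^(3 + 1) + 3; at 4: 4^(4 + 1) + 4 = 1028; next = 1027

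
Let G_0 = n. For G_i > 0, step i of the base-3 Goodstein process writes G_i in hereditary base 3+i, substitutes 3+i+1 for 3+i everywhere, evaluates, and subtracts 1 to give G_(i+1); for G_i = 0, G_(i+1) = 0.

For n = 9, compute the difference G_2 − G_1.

2

step 0: 9 = 3^2; sub 4 for 3: 4^2; = 16; G_1 = 16−1 = 15
step 1: 15 = 3·4 + 3; sub 5 for 4: 3·5 + 3; = 18; G_2 = 18−1 = 17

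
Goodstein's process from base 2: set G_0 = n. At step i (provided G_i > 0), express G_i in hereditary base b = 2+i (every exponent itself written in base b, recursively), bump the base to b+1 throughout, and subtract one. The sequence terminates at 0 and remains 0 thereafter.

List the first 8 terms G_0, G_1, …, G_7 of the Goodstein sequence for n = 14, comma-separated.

[0] 14 ≡ 2^(2 + 1) + 2^2 + 2 (base 2). Lift 3: 111. −1: 110.
[1] 110 ≡ 3^(3 + 1) + 3^3 + 2 (base 3). Lift 4: 1282. −1: 1281.
[2] 1281 ≡ 4^(4 + 1) + 4^4 + 1 (base 4). Lift 5: 18751. −1: 18750.
[3] 18750 ≡ 5^(5 + 1) + 5^5 (base 5). Lift 6: 326592. −1: 326591.
[4] 326591 ≡ 6^(6 + 1) + 5·6^5 + 5·6^4 + 5·6^3 + 5·6^2 + 5·6 + 5 (base 6). Lift 7: 5862841. −1: 5862840.
[5] 5862840 ≡ 7^(7 + 1) + 5·7^5 + 5·7^4 + 5·7^3 + 5·7^2 + 5·7 + 4 (base 7). Lift 8: 134404972. −1: 134404971.
[6] 134404971 ≡ 8^(8 + 1) + 5·8^5 + 5·8^4 + 5·8^3 + 5·8^2 + 5·8 + 3 (base 8). Lift 9: 3487116549. −1: 3487116548.

14, 110, 1281, 18750, 326591, 5862840, 134404971, 3487116548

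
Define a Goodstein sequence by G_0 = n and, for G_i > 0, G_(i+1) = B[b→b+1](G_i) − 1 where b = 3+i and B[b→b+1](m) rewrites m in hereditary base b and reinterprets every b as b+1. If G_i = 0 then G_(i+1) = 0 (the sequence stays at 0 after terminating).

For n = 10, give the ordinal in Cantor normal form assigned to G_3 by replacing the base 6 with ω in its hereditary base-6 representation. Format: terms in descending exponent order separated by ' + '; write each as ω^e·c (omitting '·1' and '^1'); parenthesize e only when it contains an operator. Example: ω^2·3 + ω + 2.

ω·4 + 3

10 —HB3→ 3^2 + 1 —bump→ 4^2 + 1 = 17 —(−1)→ 16
16 —HB4→ 4^2 —bump→ 5^2 = 25 —(−1)→ 24
24 —HB5→ 4·5 + 4 —bump→ 4·6 + 4 = 28 —(−1)→ 27
27 —HB6→ 4·6 + 3 —bump→ 4·7 + 3 = 31 —(−1)→ 30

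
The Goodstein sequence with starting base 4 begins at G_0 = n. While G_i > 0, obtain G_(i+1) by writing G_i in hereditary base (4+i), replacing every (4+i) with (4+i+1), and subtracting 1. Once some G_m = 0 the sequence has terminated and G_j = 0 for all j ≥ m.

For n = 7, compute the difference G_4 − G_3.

0

(0) 7|_4 = 4 + 3 ↦ 5 + 3|_5 = 8 ⇒ 7
(1) 7|_5 = 5 + 2 ↦ 6 + 2|_6 = 8 ⇒ 7
(2) 7|_6 = 6 + 1 ↦ 7 + 1|_7 = 8 ⇒ 7
(3) 7|_7 = 7 ↦ 8|_8 = 8 ⇒ 7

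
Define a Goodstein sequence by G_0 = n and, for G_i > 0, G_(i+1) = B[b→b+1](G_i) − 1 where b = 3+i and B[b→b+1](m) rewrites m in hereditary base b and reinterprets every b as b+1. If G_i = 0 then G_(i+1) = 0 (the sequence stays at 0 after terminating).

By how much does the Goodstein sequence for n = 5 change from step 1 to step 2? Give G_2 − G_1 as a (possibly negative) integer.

step 0: 5 = 3 + 2; sub 4 for 3: 4 + 2; = 6; G_1 = 6−1 = 5
step 1: 5 = 4 + 1; sub 5 for 4: 5 + 1; = 6; G_2 = 6−1 = 5

0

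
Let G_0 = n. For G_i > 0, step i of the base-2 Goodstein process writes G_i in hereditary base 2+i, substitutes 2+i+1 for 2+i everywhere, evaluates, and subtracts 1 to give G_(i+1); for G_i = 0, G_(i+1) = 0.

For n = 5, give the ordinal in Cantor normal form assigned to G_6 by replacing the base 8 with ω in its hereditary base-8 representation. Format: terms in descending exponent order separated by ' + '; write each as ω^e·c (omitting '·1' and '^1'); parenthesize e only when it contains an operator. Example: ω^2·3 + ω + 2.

ω^3·3 + ω^2·3 + ω·2 + 7

G_0 = 5. HB_2(5) = 2^2 + 1. Bump = 28. G_1 = 27.
G_1 = 27. HB_3(27) = 3^3. Bump = 256. G_2 = 255.
G_2 = 255. HB_4(255) = 3·4^3 + 3·4^2 + 3·4 + 3. Bump = 468. G_3 = 467.
G_3 = 467. HB_5(467) = 3·5^3 + 3·5^2 + 3·5 + 2. Bump = 776. G_4 = 775.
G_4 = 775. HB_6(775) = 3·6^3 + 3·6^2 + 3·6 + 1. Bump = 1198. G_5 = 1197.
G_5 = 1197. HB_7(1197) = 3·7^3 + 3·7^2 + 3·7. Bump = 1752. G_6 = 1751.
G_6 = 1751. HB_8(1751) = 3·8^3 + 3·8^2 + 2·8 + 7. Bump = 2455. G_7 = 2454.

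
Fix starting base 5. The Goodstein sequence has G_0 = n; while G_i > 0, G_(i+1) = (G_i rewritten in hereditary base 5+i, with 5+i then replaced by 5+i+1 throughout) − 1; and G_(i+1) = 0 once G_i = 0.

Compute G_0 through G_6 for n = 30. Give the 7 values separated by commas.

(0) 30|_5 = 5^2 + 5 ↦ 6^2 + 6|_6 = 42 ⇒ 41
(1) 41|_6 = 6^2 + 5 ↦ 7^2 + 5|_7 = 54 ⇒ 53
(2) 53|_7 = 7^2 + 4 ↦ 8^2 + 4|_8 = 68 ⇒ 67
(3) 67|_8 = 8^2 + 3 ↦ 9^2 + 3|_9 = 84 ⇒ 83
(4) 83|_9 = 9^2 + 2 ↦ 10^2 + 2|_10 = 102 ⇒ 101
(5) 101|_10 = 10^2 + 1 ↦ 11^2 + 1|_11 = 122 ⇒ 121

30, 41, 53, 67, 83, 101, 121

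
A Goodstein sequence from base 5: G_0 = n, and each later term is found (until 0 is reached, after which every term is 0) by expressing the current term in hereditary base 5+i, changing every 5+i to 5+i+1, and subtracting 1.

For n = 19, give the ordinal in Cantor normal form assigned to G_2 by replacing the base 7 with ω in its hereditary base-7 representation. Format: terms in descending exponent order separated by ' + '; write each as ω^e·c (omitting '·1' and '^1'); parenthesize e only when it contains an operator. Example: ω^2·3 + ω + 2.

ω·3 + 2

step 0: 19 = 3·5 + 4; sub 6 for 5: 3·6 + 4; = 22; G_1 = 22−1 = 21
step 1: 21 = 3·6 + 3; sub 7 for 6: 3·7 + 3; = 24; G_2 = 24−1 = 23
step 2: 23 = 3·7 + 2; sub 8 for 7: 3·8 + 2; = 26; G_3 = 26−1 = 25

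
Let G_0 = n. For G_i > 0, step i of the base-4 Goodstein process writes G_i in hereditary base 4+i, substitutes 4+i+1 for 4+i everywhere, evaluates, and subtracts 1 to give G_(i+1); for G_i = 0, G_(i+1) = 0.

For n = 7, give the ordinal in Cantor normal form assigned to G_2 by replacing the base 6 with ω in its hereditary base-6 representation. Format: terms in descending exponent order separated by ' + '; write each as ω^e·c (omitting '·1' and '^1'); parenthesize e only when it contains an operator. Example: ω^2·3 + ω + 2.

ω + 1

G_0 = 7. HB_4(7) = 4 + 3. Bump = 8. G_1 = 7.
G_1 = 7. HB_5(7) = 5 + 2. Bump = 8. G_2 = 7.
G_2 = 7. HB_6(7) = 6 + 1. Bump = 8. G_3 = 7.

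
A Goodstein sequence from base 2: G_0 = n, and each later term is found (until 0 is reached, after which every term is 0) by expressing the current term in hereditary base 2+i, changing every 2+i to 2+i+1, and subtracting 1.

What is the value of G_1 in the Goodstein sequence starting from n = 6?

6 —HB2→ 2^2 + 2 —bump→ 3^3 + 3 = 30 —(−1)→ 29
29 —HB3→ 3^3 + 2 —bump→ 4^4 + 2 = 258 —(−1)→ 257

29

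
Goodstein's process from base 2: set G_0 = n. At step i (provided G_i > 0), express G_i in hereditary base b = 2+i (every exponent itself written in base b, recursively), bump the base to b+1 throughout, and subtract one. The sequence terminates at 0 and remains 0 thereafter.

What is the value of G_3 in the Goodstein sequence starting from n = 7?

3127

G_0 = 7. HB_2(7) = 2^2 + 2 + 1. Bump = 31. G_1 = 30.
G_1 = 30. HB_3(30) = 3^3 + 3. Bump = 260. G_2 = 259.
G_2 = 259. HB_4(259) = 4^4 + 3. Bump = 3128. G_3 = 3127.
G_3 = 3127. HB_5(3127) = 5^5 + 2. Bump = 46658. G_4 = 46657.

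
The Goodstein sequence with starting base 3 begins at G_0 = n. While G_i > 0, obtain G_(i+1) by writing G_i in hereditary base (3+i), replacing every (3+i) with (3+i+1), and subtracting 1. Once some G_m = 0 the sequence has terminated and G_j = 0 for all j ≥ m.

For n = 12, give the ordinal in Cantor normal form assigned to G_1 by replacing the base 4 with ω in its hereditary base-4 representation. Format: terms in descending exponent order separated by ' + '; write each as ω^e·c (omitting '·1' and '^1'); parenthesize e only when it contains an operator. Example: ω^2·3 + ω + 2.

step 0: 12 = 3^2 + 3; sub 4 for 3: 4^2 + 4; = 20; G_1 = 20−1 = 19
step 1: 19 = 4^2 + 3; sub 5 for 4: 5^2 + 3; = 28; G_2 = 28−1 = 27

ω^2 + 3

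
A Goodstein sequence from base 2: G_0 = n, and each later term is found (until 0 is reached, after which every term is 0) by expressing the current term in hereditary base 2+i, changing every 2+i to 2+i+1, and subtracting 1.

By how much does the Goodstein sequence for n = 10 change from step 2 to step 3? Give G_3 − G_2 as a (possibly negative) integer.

10 —HB2→ 2^(2 + 1) + 2 —bump→ 3^(3 + 1) + 3 = 84 —(−1)→ 83
83 —HB3→ 3^(3 + 1) + 2 —bump→ 4^(4 + 1) + 2 = 1026 —(−1)→ 1025
1025 —HB4→ 4^(4 + 1) + 1 —bump→ 5^(5 + 1) + 1 = 15626 —(−1)→ 15625

14600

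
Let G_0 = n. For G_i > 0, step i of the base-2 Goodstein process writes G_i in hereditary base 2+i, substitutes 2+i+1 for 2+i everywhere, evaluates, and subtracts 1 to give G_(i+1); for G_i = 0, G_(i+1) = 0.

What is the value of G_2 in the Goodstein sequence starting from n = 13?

G_0=13  [base 2] 2^(2 + 1) + 2^2 + 1  →[2↦3]→  3^(3 + 1) + 3^3 + 1 = 109  −1 ⇒ G_1=108
G_1=108  [base 3] 3^(3 + 1) + 3^3  →[3↦4]→  4^(4 + 1) + 4^4 = 1280  −1 ⇒ G_2=1279
G_2=1279  [base 4] 4^(4 + 1) + 3·4^3 + 3·4^2 + 3·4 + 3  →[4↦5]→  5^(5 + 1) + 3·5^3 + 3·5^2 + 3·5 + 3 = 16093  −1 ⇒ G_3=16092

1279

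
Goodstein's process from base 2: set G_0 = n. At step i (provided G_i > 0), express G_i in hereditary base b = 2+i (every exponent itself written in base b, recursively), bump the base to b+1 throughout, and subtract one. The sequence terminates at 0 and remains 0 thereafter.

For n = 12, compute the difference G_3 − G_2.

14620

step 0: 12 = 2^(2 + 1) + 2^2; sub 3 for 2: 3^(3 + 1) + 3^3; = 108; G_1 = 108−1 = 107
step 1: 107 = 3^(3 + 1) + 2·3^2 + 2·3 + 2; sub 4 for 3: 4^(4 + 1) + 2·4^2 + 2·4 + 2; = 1066; G_2 = 1066−1 = 1065
step 2: 1065 = 4^(4 + 1) + 2·4^2 + 2·4 + 1; sub 5 for 4: 5^(5 + 1) + 2·5^2 + 2·5 + 1; = 15686; G_3 = 15686−1 = 15685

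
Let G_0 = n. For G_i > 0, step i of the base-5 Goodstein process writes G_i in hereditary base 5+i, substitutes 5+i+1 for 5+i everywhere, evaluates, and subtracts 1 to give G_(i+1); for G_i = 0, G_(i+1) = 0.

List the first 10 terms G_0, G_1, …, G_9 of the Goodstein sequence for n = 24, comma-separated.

step 0: 24 = 4·5 + 4; sub 6 for 5: 4·6 + 4; = 28; G_1 = 28−1 = 27
step 1: 27 = 4·6 + 3; sub 7 for 6: 4·7 + 3; = 31; G_2 = 31−1 = 30
step 2: 30 = 4·7 + 2; sub 8 for 7: 4·8 + 2; = 34; G_3 = 34−1 = 33
step 3: 33 = 4·8 + 1; sub 9 for 8: 4·9 + 1; = 37; G_4 = 37−1 = 36
step 4: 36 = 4·9; sub 10 for 9: 4·10; = 40; G_5 = 40−1 = 39
step 5: 39 = 3·10 + 9; sub 11 for 10: 3·11 + 9; = 42; G_6 = 42−1 = 41
step 6: 41 = 3·11 + 8; sub 12 for 11: 3·12 + 8; = 44; G_7 = 44−1 = 43
step 7: 43 = 3·12 + 7; sub 13 for 12: 3·13 + 7; = 46; G_8 = 46−1 = 45
step 8: 45 = 3·13 + 6; sub 14 for 13: 3·14 + 6; = 48; G_9 = 48−1 = 47

24, 27, 30, 33, 36, 39, 41, 43, 45, 47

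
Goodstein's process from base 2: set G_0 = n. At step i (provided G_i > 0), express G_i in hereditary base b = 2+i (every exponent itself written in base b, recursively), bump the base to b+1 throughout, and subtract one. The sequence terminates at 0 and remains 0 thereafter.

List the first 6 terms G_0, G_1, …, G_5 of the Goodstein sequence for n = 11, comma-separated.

11, 84, 1027, 15627, 279937, 5764801

(0) 11|_2 = 2^(2 + 1) + 2 + 1 ↦ 3^(3 + 1) + 3 + 1|_3 = 85 ⇒ 84
(1) 84|_3 = 3^(3 + 1) + 3 ↦ 4^(4 + 1) + 4|_4 = 1028 ⇒ 1027
(2) 1027|_4 = 4^(4 + 1) + 3 ↦ 5^(5 + 1) + 3|_5 = 15628 ⇒ 15627
(3) 15627|_5 = 5^(5 + 1) + 2 ↦ 6^(6 + 1) + 2|_6 = 279938 ⇒ 279937
(4) 279937|_6 = 6^(6 + 1) + 1 ↦ 7^(7 + 1) + 1|_7 = 5764802 ⇒ 5764801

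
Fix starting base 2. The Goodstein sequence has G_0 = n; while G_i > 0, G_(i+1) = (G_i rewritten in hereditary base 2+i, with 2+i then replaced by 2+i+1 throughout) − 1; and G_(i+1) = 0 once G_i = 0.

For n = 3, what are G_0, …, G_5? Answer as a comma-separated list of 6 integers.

base 2: 3 = 2 + 1; at 3: 3 + 1 = 4; next = 3
base 3: 3 = 3; at 4: 4 = 4; next = 3
base 4: 3 = 3; at 5: 3 = 3; next = 2
base 5: 2 = 2; at 6: 2 = 2; next = 1
base 6: 1 = 1; at 7: 1 = 1; next = 0

3, 3, 3, 2, 1, 0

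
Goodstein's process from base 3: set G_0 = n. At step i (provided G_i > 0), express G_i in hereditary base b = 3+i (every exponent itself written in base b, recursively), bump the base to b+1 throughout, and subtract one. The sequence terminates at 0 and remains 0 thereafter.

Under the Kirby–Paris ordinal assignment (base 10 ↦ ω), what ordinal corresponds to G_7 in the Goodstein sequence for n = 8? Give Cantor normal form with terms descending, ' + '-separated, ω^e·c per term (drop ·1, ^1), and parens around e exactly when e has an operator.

i=0: 8 = 2·3 + 2 (b=3); 3→4: 2·4 + 2 = 10; 10−1 = 9
i=1: 9 = 2·4 + 1 (b=4); 4→5: 2·5 + 1 = 11; 11−1 = 10
i=2: 10 = 2·5 (b=5); 5→6: 2·6 = 12; 12−1 = 11
i=3: 11 = 6 + 5 (b=6); 6→7: 7 + 5 = 12; 12−1 = 11
i=4: 11 = 7 + 4 (b=7); 7→8: 8 + 4 = 12; 12−1 = 11
i=5: 11 = 8 + 3 (b=8); 8→9: 9 + 3 = 12; 12−1 = 11
i=6: 11 = 9 + 2 (b=9); 9→10: 10 + 2 = 12; 12−1 = 11
i=7: 11 = 10 + 1 (b=10); 10→11: 11 + 1 = 12; 12−1 = 11

ω + 1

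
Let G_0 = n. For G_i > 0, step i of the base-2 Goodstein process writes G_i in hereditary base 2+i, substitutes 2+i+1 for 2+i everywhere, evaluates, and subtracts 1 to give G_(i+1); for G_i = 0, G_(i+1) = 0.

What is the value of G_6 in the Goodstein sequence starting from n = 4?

(0) 4|_2 = 2^2 ↦ 3^3|_3 = 27 ⇒ 26
(1) 26|_3 = 2·3^2 + 2·3 + 2 ↦ 2·4^2 + 2·4 + 2|_4 = 42 ⇒ 41
(2) 41|_4 = 2·4^2 + 2·4 + 1 ↦ 2·5^2 + 2·5 + 1|_5 = 61 ⇒ 60
(3) 60|_5 = 2·5^2 + 2·5 ↦ 2·6^2 + 2·6|_6 = 84 ⇒ 83
(4) 83|_6 = 2·6^2 + 6 + 5 ↦ 2·7^2 + 7 + 5|_7 = 110 ⇒ 109
(5) 109|_7 = 2·7^2 + 7 + 4 ↦ 2·8^2 + 8 + 4|_8 = 140 ⇒ 139
(6) 139|_8 = 2·8^2 + 8 + 3 ↦ 2·9^2 + 9 + 3|_9 = 174 ⇒ 173

139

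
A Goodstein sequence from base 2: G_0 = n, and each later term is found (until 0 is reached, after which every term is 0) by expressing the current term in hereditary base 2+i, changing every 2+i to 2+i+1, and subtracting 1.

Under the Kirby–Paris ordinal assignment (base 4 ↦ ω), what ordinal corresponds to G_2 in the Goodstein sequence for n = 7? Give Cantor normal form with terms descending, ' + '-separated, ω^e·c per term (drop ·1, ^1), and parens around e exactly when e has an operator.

[0] 7 ≡ 2^2 + 2 + 1 (base 2). Lift 3: 31. −1: 30.
[1] 30 ≡ 3^3 + 3 (base 3). Lift 4: 260. −1: 259.

ω^ω + 3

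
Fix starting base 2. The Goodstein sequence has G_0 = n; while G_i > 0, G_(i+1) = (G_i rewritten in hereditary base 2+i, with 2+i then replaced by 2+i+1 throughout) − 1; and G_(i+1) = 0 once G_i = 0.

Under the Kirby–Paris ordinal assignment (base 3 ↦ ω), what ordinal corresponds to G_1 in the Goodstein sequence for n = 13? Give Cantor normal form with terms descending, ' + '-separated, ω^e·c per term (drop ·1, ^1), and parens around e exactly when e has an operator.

ω^(ω + 1) + ω^ω

G_0 = 13. HB_2(13) = 2^(2 + 1) + 2^2 + 1. Bump = 109. G_1 = 108.
G_1 = 108. HB_3(108) = 3^(3 + 1) + 3^3. Bump = 1280. G_2 = 1279.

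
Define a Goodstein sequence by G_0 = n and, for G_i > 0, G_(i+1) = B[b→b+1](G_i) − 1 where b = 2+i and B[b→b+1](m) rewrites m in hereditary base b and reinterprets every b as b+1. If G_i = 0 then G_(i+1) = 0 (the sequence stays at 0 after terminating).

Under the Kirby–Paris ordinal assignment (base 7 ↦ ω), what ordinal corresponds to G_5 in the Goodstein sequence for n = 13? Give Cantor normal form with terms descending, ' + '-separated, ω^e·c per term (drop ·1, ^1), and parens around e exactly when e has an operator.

G_0 = 13. HB_2(13) = 2^(2 + 1) + 2^2 + 1. Bump = 109. G_1 = 108.
G_1 = 108. HB_3(108) = 3^(3 + 1) + 3^3. Bump = 1280. G_2 = 1279.
G_2 = 1279. HB_4(1279) = 4^(4 + 1) + 3·4^3 + 3·4^2 + 3·4 + 3. Bump = 16093. G_3 = 16092.
G_3 = 16092. HB_5(16092) = 5^(5 + 1) + 3·5^3 + 3·5^2 + 3·5 + 2. Bump = 280712. G_4 = 280711.
G_4 = 280711. HB_6(280711) = 6^(6 + 1) + 3·6^3 + 3·6^2 + 3·6 + 1. Bump = 5765999. G_5 = 5765998.
G_5 = 5765998. HB_7(5765998) = 7^(7 + 1) + 3·7^3 + 3·7^2 + 3·7. Bump = 134219480. G_6 = 134219479.

ω^(ω + 1) + ω^3·3 + ω^2·3 + ω·3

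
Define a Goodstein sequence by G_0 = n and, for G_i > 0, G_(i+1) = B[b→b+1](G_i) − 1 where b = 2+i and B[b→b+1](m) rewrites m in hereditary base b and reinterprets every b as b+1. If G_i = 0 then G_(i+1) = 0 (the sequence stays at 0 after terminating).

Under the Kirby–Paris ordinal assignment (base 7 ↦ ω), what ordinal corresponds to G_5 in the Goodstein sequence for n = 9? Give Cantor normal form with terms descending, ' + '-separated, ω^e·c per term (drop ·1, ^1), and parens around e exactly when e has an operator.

[0] 9 ≡ 2^(2 + 1) + 1 (base 2). Lift 3: 82. −1: 81.
[1] 81 ≡ 3^(3 + 1) (base 3). Lift 4: 1024. −1: 1023.
[2] 1023 ≡ 3·4^4 + 3·4^3 + 3·4^2 + 3·4 + 3 (base 4). Lift 5: 9843. −1: 9842.
[3] 9842 ≡ 3·5^5 + 3·5^3 + 3·5^2 + 3·5 + 2 (base 5). Lift 6: 140744. −1: 140743.
[4] 140743 ≡ 3·6^6 + 3·6^3 + 3·6^2 + 3·6 + 1 (base 6). Lift 7: 2471827. −1: 2471826.
[5] 2471826 ≡ 3·7^7 + 3·7^3 + 3·7^2 + 3·7 (base 7). Lift 8: 50333400. −1: 50333399.

ω^ω·3 + ω^3·3 + ω^2·3 + ω·3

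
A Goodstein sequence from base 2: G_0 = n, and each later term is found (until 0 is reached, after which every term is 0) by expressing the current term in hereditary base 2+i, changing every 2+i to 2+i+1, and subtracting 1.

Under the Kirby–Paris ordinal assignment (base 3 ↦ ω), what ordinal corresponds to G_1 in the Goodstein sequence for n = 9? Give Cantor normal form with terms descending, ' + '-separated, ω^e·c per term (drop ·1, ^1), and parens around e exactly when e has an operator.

ω^(ω + 1)

G_0=9  [base 2] 2^(2 + 1) + 1  →[2↦3]→  3^(3 + 1) + 1 = 82  −1 ⇒ G_1=81
G_1=81  [base 3] 3^(3 + 1)  →[3↦4]→  4^(4 + 1) = 1024  −1 ⇒ G_2=1023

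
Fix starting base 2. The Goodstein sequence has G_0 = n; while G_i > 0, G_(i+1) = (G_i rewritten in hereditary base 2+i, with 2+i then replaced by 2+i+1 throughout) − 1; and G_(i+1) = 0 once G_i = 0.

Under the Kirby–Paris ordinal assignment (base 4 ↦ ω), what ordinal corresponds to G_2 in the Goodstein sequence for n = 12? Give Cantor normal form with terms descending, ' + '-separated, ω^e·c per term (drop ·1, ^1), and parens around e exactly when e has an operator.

ω^(ω + 1) + ω^2·2 + ω·2 + 1

12 —HB2→ 2^(2 + 1) + 2^2 —bump→ 3^(3 + 1) + 3^3 = 108 —(−1)→ 107
107 —HB3→ 3^(3 + 1) + 2·3^2 + 2·3 + 2 —bump→ 4^(4 + 1) + 2·4^2 + 2·4 + 2 = 1066 —(−1)→ 1065
1065 —HB4→ 4^(4 + 1) + 2·4^2 + 2·4 + 1 —bump→ 5^(5 + 1) + 2·5^2 + 2·5 + 1 = 15686 —(−1)→ 15685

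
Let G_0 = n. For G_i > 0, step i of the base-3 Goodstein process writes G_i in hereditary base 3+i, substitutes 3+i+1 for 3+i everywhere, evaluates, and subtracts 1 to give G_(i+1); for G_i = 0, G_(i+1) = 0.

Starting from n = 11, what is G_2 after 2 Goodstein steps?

25

(0) 11|_3 = 3^2 + 2 ↦ 4^2 + 2|_4 = 18 ⇒ 17
(1) 17|_4 = 4^2 + 1 ↦ 5^2 + 1|_5 = 26 ⇒ 25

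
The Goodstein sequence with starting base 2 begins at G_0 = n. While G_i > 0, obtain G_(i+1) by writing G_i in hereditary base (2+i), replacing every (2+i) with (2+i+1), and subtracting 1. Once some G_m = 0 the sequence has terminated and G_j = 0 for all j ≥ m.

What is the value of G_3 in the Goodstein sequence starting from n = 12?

15685

base 2: 12 = 2^(2 + 1) + 2^2; at 3: 3^(3 + 1) + 3^3 = 108; next = 107
base 3: 107 = 3^(3 + 1) + 2·3^2 + 2·3 + 2; at 4: 4^(4 + 1) + 2·4^2 + 2·4 + 2 = 1066; next = 1065
base 4: 1065 = 4^(4 + 1) + 2·4^2 + 2·4 + 1; at 5: 5^(5 + 1) + 2·5^2 + 2·5 + 1 = 15686; next = 15685
base 5: 15685 = 5^(5 + 1) + 2·5^2 + 2·5; at 6: 6^(6 + 1) + 2·6^2 + 2·6 = 280020; next = 280019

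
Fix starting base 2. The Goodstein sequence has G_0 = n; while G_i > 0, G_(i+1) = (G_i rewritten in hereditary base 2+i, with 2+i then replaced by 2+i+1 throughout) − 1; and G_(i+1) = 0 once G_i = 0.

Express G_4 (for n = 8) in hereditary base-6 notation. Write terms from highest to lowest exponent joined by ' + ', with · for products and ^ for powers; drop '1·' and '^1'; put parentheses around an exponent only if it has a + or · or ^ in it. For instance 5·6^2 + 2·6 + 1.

2·6^6 + 2·6^2 + 6 + 5

i=0: 8 = 2^(2 + 1) (b=2); 2→3: 3^(3 + 1) = 81; 81−1 = 80
i=1: 80 = 2·3^3 + 2·3^2 + 2·3 + 2 (b=3); 3→4: 2·4^4 + 2·4^2 + 2·4 + 2 = 554; 554−1 = 553
i=2: 553 = 2·4^4 + 2·4^2 + 2·4 + 1 (b=4); 4→5: 2·5^5 + 2·5^2 + 2·5 + 1 = 6311; 6311−1 = 6310
i=3: 6310 = 2·5^5 + 2·5^2 + 2·5 (b=5); 5→6: 2·6^6 + 2·6^2 + 2·6 = 93396; 93396−1 = 93395
i=4: 93395 = 2·6^6 + 2·6^2 + 6 + 5 (b=6); 6→7: 2·7^7 + 2·7^2 + 7 + 5 = 1647196; 1647196−1 = 1647195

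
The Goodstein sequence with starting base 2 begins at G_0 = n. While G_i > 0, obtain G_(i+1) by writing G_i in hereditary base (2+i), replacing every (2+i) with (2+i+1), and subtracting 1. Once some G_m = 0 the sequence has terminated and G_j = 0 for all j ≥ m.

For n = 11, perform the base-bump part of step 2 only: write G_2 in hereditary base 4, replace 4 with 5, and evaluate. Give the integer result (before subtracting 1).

G_0=11  [base 2] 2^(2 + 1) + 2 + 1  →[2↦3]→  3^(3 + 1) + 3 + 1 = 85  −1 ⇒ G_1=84
G_1=84  [base 3] 3^(3 + 1) + 3  →[3↦4]→  4^(4 + 1) + 4 = 1028  −1 ⇒ G_2=1027
G_2=1027  [base 4] 4^(4 + 1) + 3  →[4↦5]→  5^(5 + 1) + 3 = 15628  −1 ⇒ G_3=15627

15628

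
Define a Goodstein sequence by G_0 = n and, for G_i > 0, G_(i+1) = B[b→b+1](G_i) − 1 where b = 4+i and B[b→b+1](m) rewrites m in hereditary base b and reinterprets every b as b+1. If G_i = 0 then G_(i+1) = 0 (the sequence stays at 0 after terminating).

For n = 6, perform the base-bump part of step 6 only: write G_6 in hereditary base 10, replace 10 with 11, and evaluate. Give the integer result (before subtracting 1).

i=0: 6 = 4 + 2 (b=4); 4→5: 5 + 2 = 7; 7−1 = 6
i=1: 6 = 5 + 1 (b=5); 5→6: 6 + 1 = 7; 7−1 = 6
i=2: 6 = 6 (b=6); 6→7: 7 = 7; 7−1 = 6
i=3: 6 = 6 (b=7); 7→8: 6 = 6; 6−1 = 5
i=4: 5 = 5 (b=8); 8→9: 5 = 5; 5−1 = 4
i=5: 4 = 4 (b=9); 9→10: 4 = 4; 4−1 = 3
i=6: 3 = 3 (b=10); 10→11: 3 = 3; 3−1 = 2

3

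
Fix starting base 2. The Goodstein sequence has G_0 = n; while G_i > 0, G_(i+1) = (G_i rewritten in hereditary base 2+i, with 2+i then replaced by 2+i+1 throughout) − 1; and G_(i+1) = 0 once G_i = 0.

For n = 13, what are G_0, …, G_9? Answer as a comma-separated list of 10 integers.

i=0: 13 = 2^(2 + 1) + 2^2 + 1 (b=2); 2→3: 3^(3 + 1) + 3^3 + 1 = 109; 109−1 = 108
i=1: 108 = 3^(3 + 1) + 3^3 (b=3); 3→4: 4^(4 + 1) + 4^4 = 1280; 1280−1 = 1279
i=2: 1279 = 4^(4 + 1) + 3·4^3 + 3·4^2 + 3·4 + 3 (b=4); 4→5: 5^(5 + 1) + 3·5^3 + 3·5^2 + 3·5 + 3 = 16093; 16093−1 = 16092
i=3: 16092 = 5^(5 + 1) + 3·5^3 + 3·5^2 + 3·5 + 2 (b=5); 5→6: 6^(6 + 1) + 3·6^3 + 3·6^2 + 3·6 + 2 = 280712; 280712−1 = 280711
i=4: 280711 = 6^(6 + 1) + 3·6^3 + 3·6^2 + 3·6 + 1 (b=6); 6→7: 7^(7 + 1) + 3·7^3 + 3·7^2 + 3·7 + 1 = 5765999; 5765999−1 = 5765998
i=5: 5765998 = 7^(7 + 1) + 3·7^3 + 3·7^2 + 3·7 (b=7); 7→8: 8^(8 + 1) + 3·8^3 + 3·8^2 + 3·8 = 134219480; 134219480−1 = 134219479
i=6: 134219479 = 8^(8 + 1) + 3·8^3 + 3·8^2 + 2·8 + 7 (b=8); 8→9: 9^(9 + 1) + 3·9^3 + 3·9^2 + 2·9 + 7 = 3486786856; 3486786856−1 = 3486786855
i=7: 3486786855 = 9^(9 + 1) + 3·9^3 + 3·9^2 + 2·9 + 6 (b=9); 9→10: 10^(10 + 1) + 3·10^3 + 3·10^2 + 2·10 + 6 = 100000003326; 100000003326−1 = 100000003325
i=8: 100000003325 = 10^(10 + 1) + 3·10^3 + 3·10^2 + 2·10 + 5 (b=10); 10→11: 11^(11 + 1) + 3·11^3 + 3·11^2 + 2·11 + 5 = 3138428381104; 3138428381104−1 = 3138428381103

13, 108, 1279, 16092, 280711, 5765998, 134219479, 3486786855, 100000003325, 3138428381103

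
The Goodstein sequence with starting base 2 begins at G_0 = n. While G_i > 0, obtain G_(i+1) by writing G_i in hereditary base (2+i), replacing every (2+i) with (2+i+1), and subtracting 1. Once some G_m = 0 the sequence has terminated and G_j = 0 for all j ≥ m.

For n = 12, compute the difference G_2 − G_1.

base 2: 12 = 2^(2 + 1) + 2^2; at 3: 3^(3 + 1) + 3^3 = 108; next = 107
base 3: 107 = 3^(3 + 1) + 2·3^2 + 2·3 + 2; at 4: 4^(4 + 1) + 2·4^2 + 2·4 + 2 = 1066; next = 1065

958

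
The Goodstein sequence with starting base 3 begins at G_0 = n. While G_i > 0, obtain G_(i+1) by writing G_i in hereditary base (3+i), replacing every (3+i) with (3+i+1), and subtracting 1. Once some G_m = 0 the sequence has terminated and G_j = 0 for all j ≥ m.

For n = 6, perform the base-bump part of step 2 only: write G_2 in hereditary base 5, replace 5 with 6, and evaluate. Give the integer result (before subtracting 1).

8

(0) 6|_3 = 2·3 ↦ 2·4|_4 = 8 ⇒ 7
(1) 7|_4 = 4 + 3 ↦ 5 + 3|_5 = 8 ⇒ 7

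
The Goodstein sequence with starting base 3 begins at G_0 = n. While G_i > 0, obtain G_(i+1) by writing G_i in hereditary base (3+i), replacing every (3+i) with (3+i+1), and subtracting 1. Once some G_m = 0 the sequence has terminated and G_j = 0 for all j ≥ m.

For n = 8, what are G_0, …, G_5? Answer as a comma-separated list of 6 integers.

8, 9, 10, 11, 11, 11

G_0 = 8. HB_3(8) = 2·3 + 2. Bump = 10. G_1 = 9.
G_1 = 9. HB_4(9) = 2·4 + 1. Bump = 11. G_2 = 10.
G_2 = 10. HB_5(10) = 2·5. Bump = 12. G_3 = 11.
G_3 = 11. HB_6(11) = 6 + 5. Bump = 12. G_4 = 11.
G_4 = 11. HB_7(11) = 7 + 4. Bump = 12. G_5 = 11.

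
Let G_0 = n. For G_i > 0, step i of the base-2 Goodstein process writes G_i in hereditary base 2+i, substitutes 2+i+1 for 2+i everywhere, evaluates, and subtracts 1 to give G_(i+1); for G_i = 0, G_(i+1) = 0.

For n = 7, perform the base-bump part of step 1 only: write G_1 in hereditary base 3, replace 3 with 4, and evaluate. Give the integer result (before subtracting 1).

[0] 7 ≡ 2^2 + 2 + 1 (base 2). Lift 3: 31. −1: 30.
[1] 30 ≡ 3^3 + 3 (base 3). Lift 4: 260. −1: 259.

260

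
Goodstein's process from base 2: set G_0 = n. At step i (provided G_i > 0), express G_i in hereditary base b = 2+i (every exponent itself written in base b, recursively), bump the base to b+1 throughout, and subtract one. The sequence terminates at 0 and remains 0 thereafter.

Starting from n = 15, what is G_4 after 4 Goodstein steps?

G_0 = 15. HB_2(15) = 2^(2 + 1) + 2^2 + 2 + 1. Bump = 112. G_1 = 111.
G_1 = 111. HB_3(111) = 3^(3 + 1) + 3^3 + 3. Bump = 1284. G_2 = 1283.
G_2 = 1283. HB_4(1283) = 4^(4 + 1) + 4^4 + 3. Bump = 18753. G_3 = 18752.
G_3 = 18752. HB_5(18752) = 5^(5 + 1) + 5^5 + 2. Bump = 326594. G_4 = 326593.
G_4 = 326593. HB_6(326593) = 6^(6 + 1) + 6^6 + 1. Bump = 6588345. G_5 = 6588344.

326593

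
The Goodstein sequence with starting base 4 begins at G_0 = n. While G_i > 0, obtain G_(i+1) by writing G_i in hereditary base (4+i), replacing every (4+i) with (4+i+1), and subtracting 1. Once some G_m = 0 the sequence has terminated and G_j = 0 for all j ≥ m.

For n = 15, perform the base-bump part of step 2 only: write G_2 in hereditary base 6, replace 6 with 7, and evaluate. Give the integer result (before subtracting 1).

G_0=15  [base 4] 3·4 + 3  →[4↦5]→  3·5 + 3 = 18  −1 ⇒ G_1=17
G_1=17  [base 5] 3·5 + 2  →[5↦6]→  3·6 + 2 = 20  −1 ⇒ G_2=19
G_2=19  [base 6] 3·6 + 1  →[6↦7]→  3·7 + 1 = 22  −1 ⇒ G_3=21

22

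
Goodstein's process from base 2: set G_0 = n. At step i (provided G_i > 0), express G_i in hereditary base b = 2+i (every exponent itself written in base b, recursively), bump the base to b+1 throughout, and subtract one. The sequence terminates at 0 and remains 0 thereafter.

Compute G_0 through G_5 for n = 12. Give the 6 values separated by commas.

12, 107, 1065, 15685, 280019, 5764910

G_0=12  [base 2] 2^(2 + 1) + 2^2  →[2↦3]→  3^(3 + 1) + 3^3 = 108  −1 ⇒ G_1=107
G_1=107  [base 3] 3^(3 + 1) + 2·3^2 + 2·3 + 2  →[3↦4]→  4^(4 + 1) + 2·4^2 + 2·4 + 2 = 1066  −1 ⇒ G_2=1065
G_2=1065  [base 4] 4^(4 + 1) + 2·4^2 + 2·4 + 1  →[4↦5]→  5^(5 + 1) + 2·5^2 + 2·5 + 1 = 15686  −1 ⇒ G_3=15685
G_3=15685  [base 5] 5^(5 + 1) + 2·5^2 + 2·5  →[5↦6]→  6^(6 + 1) + 2·6^2 + 2·6 = 280020  −1 ⇒ G_4=280019
G_4=280019  [base 6] 6^(6 + 1) + 2·6^2 + 6 + 5  →[6↦7]→  7^(7 + 1) + 2·7^2 + 7 + 5 = 5764911  −1 ⇒ G_5=5764910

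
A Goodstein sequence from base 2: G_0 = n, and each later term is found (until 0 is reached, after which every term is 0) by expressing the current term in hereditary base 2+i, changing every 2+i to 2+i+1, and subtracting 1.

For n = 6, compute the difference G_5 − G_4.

6 —HB2→ 2^2 + 2 —bump→ 3^3 + 3 = 30 —(−1)→ 29
29 —HB3→ 3^3 + 2 —bump→ 4^4 + 2 = 258 —(−1)→ 257
257 —HB4→ 4^4 + 1 —bump→ 5^5 + 1 = 3126 —(−1)→ 3125
3125 —HB5→ 5^5 —bump→ 6^6 = 46656 —(−1)→ 46655
46655 —HB6→ 5·6^5 + 5·6^4 + 5·6^3 + 5·6^2 + 5·6 + 5 —bump→ 5·7^5 + 5·7^4 + 5·7^3 + 5·7^2 + 5·7 + 5 = 98040 —(−1)→ 98039

51384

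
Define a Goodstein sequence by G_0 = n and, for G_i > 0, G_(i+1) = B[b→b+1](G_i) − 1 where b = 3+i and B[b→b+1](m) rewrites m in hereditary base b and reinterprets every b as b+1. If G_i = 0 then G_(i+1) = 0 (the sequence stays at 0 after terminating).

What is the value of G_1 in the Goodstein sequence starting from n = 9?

15

i=0: 9 = 3^2 (b=3); 3→4: 4^2 = 16; 16−1 = 15
i=1: 15 = 3·4 + 3 (b=4); 4→5: 3·5 + 3 = 18; 18−1 = 17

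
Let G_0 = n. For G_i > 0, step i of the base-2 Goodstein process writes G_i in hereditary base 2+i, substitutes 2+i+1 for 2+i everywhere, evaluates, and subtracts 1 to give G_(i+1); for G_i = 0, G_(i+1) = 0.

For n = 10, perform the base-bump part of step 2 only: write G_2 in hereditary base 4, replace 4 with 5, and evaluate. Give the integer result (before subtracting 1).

G_0 = 10. HB_2(10) = 2^(2 + 1) + 2. Bump = 84. G_1 = 83.
G_1 = 83. HB_3(83) = 3^(3 + 1) + 2. Bump = 1026. G_2 = 1025.

15626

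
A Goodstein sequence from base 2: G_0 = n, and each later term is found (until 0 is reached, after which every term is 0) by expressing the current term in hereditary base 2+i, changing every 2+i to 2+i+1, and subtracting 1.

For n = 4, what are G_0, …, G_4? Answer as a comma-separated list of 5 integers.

4, 26, 41, 60, 83

G_0 = 4. HB_2(4) = 2^2. Bump = 27. G_1 = 26.
G_1 = 26. HB_3(26) = 2·3^2 + 2·3 + 2. Bump = 42. G_2 = 41.
G_2 = 41. HB_4(41) = 2·4^2 + 2·4 + 1. Bump = 61. G_3 = 60.
G_3 = 60. HB_5(60) = 2·5^2 + 2·5. Bump = 84. G_4 = 83.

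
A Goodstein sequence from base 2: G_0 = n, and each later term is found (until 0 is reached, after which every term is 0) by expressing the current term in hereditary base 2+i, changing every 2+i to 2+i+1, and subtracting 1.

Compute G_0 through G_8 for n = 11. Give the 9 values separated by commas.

11, 84, 1027, 15627, 279937, 5764801, 134217727, 2749609302, 70077777775

base 2: 11 = 2^(2 + 1) + 2 + 1; at 3: 3^(3 + 1) + 3 + 1 = 85; next = 84
base 3: 84 = 3^(3 + 1) + 3; at 4: 4^(4 + 1) + 4 = 1028; next = 1027
base 4: 1027 = 4^(4 + 1) + 3; at 5: 5^(5 + 1) + 3 = 15628; next = 15627
base 5: 15627 = 5^(5 + 1) + 2; at 6: 6^(6 + 1) + 2 = 279938; next = 279937
base 6: 279937 = 6^(6 + 1) + 1; at 7: 7^(7 + 1) + 1 = 5764802; next = 5764801
base 7: 5764801 = 7^(7 + 1); at 8: 8^(8 + 1) = 134217728; next = 134217727
base 8: 134217727 = 7·8^8 + 7·8^7 + 7·8^6 + 7·8^5 + 7·8^4 + 7·8^3 + 7·8^2 + 7·8 + 7; at 9: 7·9^9 + 7·9^7 + 7·9^6 + 7·9^5 + 7·9^4 + 7·9^3 + 7·9^2 + 7·9 + 7 = 2749609303; next = 2749609302
base 9: 2749609302 = 7·9^9 + 7·9^7 + 7·9^6 + 7·9^5 + 7·9^4 + 7·9^3 + 7·9^2 + 7·9 + 6; at 10: 7·10^10 + 7·10^7 + 7·10^6 + 7·10^5 + 7·10^4 + 7·10^3 + 7·10^2 + 7·10 + 6 = 70077777776; next = 70077777775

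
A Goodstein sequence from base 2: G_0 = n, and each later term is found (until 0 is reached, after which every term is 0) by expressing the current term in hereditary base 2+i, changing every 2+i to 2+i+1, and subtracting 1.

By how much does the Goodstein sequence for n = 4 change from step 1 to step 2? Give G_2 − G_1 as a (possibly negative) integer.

step 0: 4 = 2^2; sub 3 for 2: 3^3; = 27; G_1 = 27−1 = 26
step 1: 26 = 2·3^2 + 2·3 + 2; sub 4 for 3: 2·4^2 + 2·4 + 2; = 42; G_2 = 42−1 = 41

15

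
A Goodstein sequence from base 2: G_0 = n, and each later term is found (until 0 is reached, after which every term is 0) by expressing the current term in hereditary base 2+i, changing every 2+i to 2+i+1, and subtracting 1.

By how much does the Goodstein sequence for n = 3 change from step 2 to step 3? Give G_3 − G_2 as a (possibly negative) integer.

(0) 3|_2 = 2 + 1 ↦ 3 + 1|_3 = 4 ⇒ 3
(1) 3|_3 = 3 ↦ 4|_4 = 4 ⇒ 3
(2) 3|_4 = 3 ↦ 3|_5 = 3 ⇒ 2

-1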